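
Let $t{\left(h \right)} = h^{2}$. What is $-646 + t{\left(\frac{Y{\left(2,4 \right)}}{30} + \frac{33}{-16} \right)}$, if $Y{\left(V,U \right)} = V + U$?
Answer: $- \frac{4112199}{6400} \approx -642.53$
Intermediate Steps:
$Y{\left(V,U \right)} = U + V$
$-646 + t{\left(\frac{Y{\left(2,4 \right)}}{30} + \frac{33}{-16} \right)} = -646 + \left(\frac{4 + 2}{30} + \frac{33}{-16}\right)^{2} = -646 + \left(6 \cdot \frac{1}{30} + 33 \left(- \frac{1}{16}\right)\right)^{2} = -646 + \left(\frac{1}{5} - \frac{33}{16}\right)^{2} = -646 + \left(- \frac{149}{80}\right)^{2} = -646 + \frac{22201}{6400} = - \frac{4112199}{6400}$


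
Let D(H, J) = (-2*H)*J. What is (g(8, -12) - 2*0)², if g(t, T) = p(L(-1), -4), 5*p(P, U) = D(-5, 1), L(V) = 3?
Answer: 4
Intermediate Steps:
D(H, J) = -2*H*J
p(P, U) = 2 (p(P, U) = (-2*(-5)*1)/5 = (⅕)*10 = 2)
g(t, T) = 2
(g(8, -12) - 2*0)² = (2 - 2*0)² = (2 + 0)² = 2² = 4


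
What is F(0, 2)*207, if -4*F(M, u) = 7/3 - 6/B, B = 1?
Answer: 759/4 ≈ 189.75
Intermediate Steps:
F(M, u) = 11/12 (F(M, u) = -(7/3 - 6/1)/4 = -(7*(⅓) - 6*1)/4 = -(7/3 - 6)/4 = -¼*(-11/3) = 11/12)
F(0, 2)*207 = (11/12)*207 = 759/4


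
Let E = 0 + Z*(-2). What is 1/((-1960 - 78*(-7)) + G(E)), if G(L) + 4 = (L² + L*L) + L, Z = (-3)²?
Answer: -1/788 ≈ -0.0012690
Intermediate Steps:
Z = 9
E = -18 (E = 0 + 9*(-2) = 0 - 18 = -18)
G(L) = -4 + L + 2*L² (G(L) = -4 + ((L² + L*L) + L) = -4 + ((L² + L²) + L) = -4 + (2*L² + L) = -4 + (L + 2*L²) = -4 + L + 2*L²)
1/((-1960 - 78*(-7)) + G(E)) = 1/((-1960 - 78*(-7)) + (-4 - 18 + 2*(-18)²)) = 1/((-1960 - 1*(-546)) + (-4 - 18 + 2*324)) = 1/((-1960 + 546) + (-4 - 18 + 648)) = 1/(-1414 + 626) = 1/(-788) = -1/788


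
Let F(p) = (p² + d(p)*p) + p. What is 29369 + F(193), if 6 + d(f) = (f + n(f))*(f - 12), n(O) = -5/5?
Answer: 6772789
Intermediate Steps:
n(O) = -1 (n(O) = -5*⅕ = -1)
d(f) = -6 + (-1 + f)*(-12 + f) (d(f) = -6 + (f - 1)*(f - 12) = -6 + (-1 + f)*(-12 + f))
F(p) = p + p² + p*(6 + p² - 13*p) (F(p) = (p² + (6 + p² - 13*p)*p) + p = (p² + p*(6 + p² - 13*p)) + p = p + p² + p*(6 + p² - 13*p))
29369 + F(193) = 29369 + 193*(7 + 193² - 12*193) = 29369 + 193*(7 + 37249 - 2316) = 29369 + 193*34940 = 29369 + 6743420 = 6772789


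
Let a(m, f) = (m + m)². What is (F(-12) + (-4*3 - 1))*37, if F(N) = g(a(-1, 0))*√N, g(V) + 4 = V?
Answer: -481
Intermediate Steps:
a(m, f) = 4*m² (a(m, f) = (2*m)² = 4*m²)
g(V) = -4 + V
F(N) = 0 (F(N) = (-4 + 4*(-1)²)*√N = (-4 + 4*1)*√N = (-4 + 4)*√N = 0*√N = 0)
(F(-12) + (-4*3 - 1))*37 = (0 + (-4*3 - 1))*37 = (0 + (-12 - 1))*37 = (0 - 13)*37 = -13*37 = -481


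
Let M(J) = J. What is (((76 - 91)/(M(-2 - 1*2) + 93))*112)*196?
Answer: -329280/89 ≈ -3699.8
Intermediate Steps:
(((76 - 91)/(M(-2 - 1*2) + 93))*112)*196 = (((76 - 91)/((-2 - 1*2) + 93))*112)*196 = (-15/((-2 - 2) + 93)*112)*196 = (-15/(-4 + 93)*112)*196 = (-15/89*112)*196 = (-15*1/89*112)*196 = -15/89*112*196 = -1680/89*196 = -329280/89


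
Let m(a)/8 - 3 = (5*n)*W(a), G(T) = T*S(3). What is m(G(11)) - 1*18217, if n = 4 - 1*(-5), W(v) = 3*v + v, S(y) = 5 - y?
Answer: 13487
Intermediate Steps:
W(v) = 4*v
n = 9 (n = 4 + 5 = 9)
G(T) = 2*T (G(T) = T*(5 - 1*3) = T*(5 - 3) = T*2 = 2*T)
m(a) = 24 + 1440*a (m(a) = 24 + 8*((5*9)*(4*a)) = 24 + 8*(45*(4*a)) = 24 + 8*(180*a) = 24 + 1440*a)
m(G(11)) - 1*18217 = (24 + 1440*(2*11)) - 1*18217 = (24 + 1440*22) - 18217 = (24 + 31680) - 18217 = 31704 - 18217 = 13487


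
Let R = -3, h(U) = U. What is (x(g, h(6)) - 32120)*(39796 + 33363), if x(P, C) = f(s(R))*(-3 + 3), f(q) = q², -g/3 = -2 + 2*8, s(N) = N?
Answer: -2349867080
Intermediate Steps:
g = -42 (g = -3*(-2 + 2*8) = -3*(-2 + 16) = -3*14 = -42)
x(P, C) = 0 (x(P, C) = (-3)²*(-3 + 3) = 9*0 = 0)
(x(g, h(6)) - 32120)*(39796 + 33363) = (0 - 32120)*(39796 + 33363) = -32120*73159 = -2349867080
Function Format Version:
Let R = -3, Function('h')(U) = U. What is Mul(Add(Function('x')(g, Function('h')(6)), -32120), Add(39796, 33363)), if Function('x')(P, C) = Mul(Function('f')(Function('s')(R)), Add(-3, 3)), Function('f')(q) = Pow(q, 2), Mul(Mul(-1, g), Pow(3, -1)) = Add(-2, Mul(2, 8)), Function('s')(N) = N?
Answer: -2349867080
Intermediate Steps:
g = -42 (g = Mul(-3, Add(-2, Mul(2, 8))) = Mul(-3, Add(-2, 16)) = Mul(-3, 14) = -42)
Function('x')(P, C) = 0 (Function('x')(P, C) = Mul(Pow(-3, 2), Add(-3, 3)) = Mul(9, 0) = 0)
Mul(Add(Function('x')(g, Function('h')(6)), -32120), Add(39796, 33363)) = Mul(Add(0, -32120), Add(39796, 33363)) = Mul(-32120, 73159) = -2349867080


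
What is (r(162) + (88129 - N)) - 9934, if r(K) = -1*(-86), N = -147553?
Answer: 225834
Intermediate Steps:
r(K) = 86
(r(162) + (88129 - N)) - 9934 = (86 + (88129 - 1*(-147553))) - 9934 = (86 + (88129 + 147553)) - 9934 = (86 + 235682) - 9934 = 235768 - 9934 = 225834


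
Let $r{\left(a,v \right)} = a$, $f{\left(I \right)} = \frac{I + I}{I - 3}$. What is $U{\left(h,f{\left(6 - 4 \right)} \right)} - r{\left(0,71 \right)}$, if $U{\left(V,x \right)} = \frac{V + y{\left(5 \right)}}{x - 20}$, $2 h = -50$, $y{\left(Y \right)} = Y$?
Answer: $\frac{5}{6} \approx 0.83333$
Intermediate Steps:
$h = -25$ ($h = \frac{1}{2} \left(-50\right) = -25$)
$f{\left(I \right)} = \frac{2 I}{-3 + I}$
$U{\left(V,x \right)} = \frac{5 + V}{-20 + x}$ ($U{\left(V,x \right)} = \frac{V + 5}{x - 20} = \frac{5 + V}{-20 + x}$)
$U{\left(h,f{\left(6 - 4 \right)} \right)} - r{\left(0,71 \right)} = \frac{5 - 25}{-20 + \frac{2 \left(6 - 4\right)}{-3 + \left(6 - 4\right)}} - 0 = \frac{1}{-20 + \frac{2 \left(6 - 4\right)}{-3 + \left(6 - 4\right)}} \left(-20\right) + 0 = \frac{1}{-20 + 2 \cdot 2 \frac{1}{-3 + 2}} \left(-20\right) + 0 = \frac{1}{-20 + 2 \cdot 2 \frac{1}{-1}} \left(-20\right) + 0 = \frac{1}{-20 + 2 \cdot 2 \left(-1\right)} \left(-20\right) + 0 = \frac{1}{-20 - 4} \left(-20\right) + 0 = \frac{1}{-24} \left(-20\right) + 0 = \left(- \frac{1}{24}\right) \left(-20\right) + 0 = \frac{5}{6} + 0 = \frac{5}{6}$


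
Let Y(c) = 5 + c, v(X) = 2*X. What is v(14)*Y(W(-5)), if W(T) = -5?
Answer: 0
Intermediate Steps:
v(14)*Y(W(-5)) = (2*14)*(5 - 5) = 28*0 = 0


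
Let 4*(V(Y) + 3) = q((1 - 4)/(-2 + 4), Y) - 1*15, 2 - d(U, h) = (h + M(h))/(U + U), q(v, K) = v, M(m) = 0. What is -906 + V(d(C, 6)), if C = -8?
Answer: -7305/8 ≈ -913.13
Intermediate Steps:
d(U, h) = 2 - h/(2*U) (d(U, h) = 2 - (h + 0)/(U + U) = 2 - h/(2*U))
V(Y) = -57/8 (V(Y) = -3 + ((1 - 4)/(-2 + 4) - 1*15)/4 = -3 + (-3/2 - 15)/4 = -3 + (¼)*(-33/2) = -3 - 33/8 = -57/8)
-906 + V(d(C, 6)) = -906 - 57/8 = -7305/8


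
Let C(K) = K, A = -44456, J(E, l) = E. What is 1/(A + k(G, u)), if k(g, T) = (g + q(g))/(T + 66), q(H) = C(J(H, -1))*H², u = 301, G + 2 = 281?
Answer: 367/5402566 ≈ 6.7931e-5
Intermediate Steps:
G = 279 (G = -2 + 281 = 279)
q(H) = H³ (q(H) = H*H² = H³)
k(g, T) = (g + g³)/(66 + T) (k(g, T) = (g + g³)/(T + 66) = (g + g³)/(66 + T))
1/(A + k(G, u)) = 1/(-44456 + (279 + 279³)/(66 + 301)) = 1/(-44456 + (279 + 21717639)/367) = 1/(-44456 + (1/367)*21717918) = 1/(-44456 + 21717918/367) = 1/(5402566/367) = 367/5402566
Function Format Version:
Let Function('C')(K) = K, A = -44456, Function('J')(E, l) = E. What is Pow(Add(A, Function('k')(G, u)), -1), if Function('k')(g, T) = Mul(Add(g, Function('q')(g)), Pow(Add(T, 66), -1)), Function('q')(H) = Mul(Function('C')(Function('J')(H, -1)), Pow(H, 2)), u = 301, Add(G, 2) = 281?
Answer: Rational(367, 5402566) ≈ 6.7931e-5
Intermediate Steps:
G = 279 (G = Add(-2, 281) = 279)
Function('q')(H) = Pow(H, 3) (Function('q')(H) = Mul(H, Pow(H, 2)) = Pow(H, 3))
Function('k')(g, T) = Mul(Pow(Add(66, T), -1), Add(g, Pow(g, 3))) (Function('k')(g, T) = Mul(Add(g, Pow(g, 3)), Pow(Add(T, 66), -1)) = Mul(Add(g, Pow(g, 3)), Pow(Add(66, T), -1)) = Mul(Pow(Add(66, T), -1), Add(g, Pow(g, 3))))
Pow(Add(A, Function('k')(G, u)), -1) = Pow(Add(-44456, Mul(Pow(Add(66, 301), -1), Add(279, Pow(279, 3)))), -1) = Pow(Add(-44456, Mul(Pow(367, -1), Add(279, 21717639))), -1) = Pow(Add(-44456, Mul(Rational(1, 367), 21717918)), -1) = Pow(Add(-44456, Rational(21717918, 367)), -1) = Pow(Rational(5402566, 367), -1) = Rational(367, 5402566)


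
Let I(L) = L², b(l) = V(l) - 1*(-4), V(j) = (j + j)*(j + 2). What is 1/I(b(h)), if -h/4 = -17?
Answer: 1/90706576 ≈ 1.1025e-8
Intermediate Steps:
h = 68 (h = -4*(-17) = 68)
V(j) = 2*j*(2 + j) (V(j) = (2*j)*(2 + j) = 2*j*(2 + j))
b(l) = 4 + 2*l*(2 + l) (b(l) = 2*l*(2 + l) - 1*(-4) = 2*l*(2 + l) + 4 = 4 + 2*l*(2 + l))
1/I(b(h)) = 1/((4 + 2*68*(2 + 68))²) = 1/((4 + 2*68*70)²) = 1/((4 + 9520)²) = 1/(9524²) = 1/90706576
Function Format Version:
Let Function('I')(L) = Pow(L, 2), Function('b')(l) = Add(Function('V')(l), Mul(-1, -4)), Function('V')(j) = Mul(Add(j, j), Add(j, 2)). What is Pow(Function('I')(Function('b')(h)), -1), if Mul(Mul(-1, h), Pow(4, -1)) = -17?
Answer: Rational(1, 90706576) ≈ 1.1025e-8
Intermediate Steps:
h = 68 (h = Mul(-4, -17) = 68)
Function('V')(j) = Mul(2, j, Add(2, j)) (Function('V')(j) = Mul(Mul(2, j), Add(2, j)) = Mul(2, j, Add(2, j)))
Function('b')(l) = Add(4, Mul(2, l, Add(2, l))) (Function('b')(l) = Add(Mul(2, l, Add(2, l)), Mul(-1, -4)) = Add(Mul(2, l, Add(2, l)), 4) = Add(4, Mul(2, l, Add(2, l))))
Pow(Function('I')(Function('b')(h)), -1) = Pow(Pow(Add(4, Mul(2, 68, Add(2, 68))), 2), -1) = Pow(Pow(Add(4, Mul(2, 68, 70)), 2), -1) = Pow(Pow(Add(4, 9520), 2), -1) = Pow(Pow(9524, 2), -1) = Pow(90706576, -1) = Rational(1, 90706576)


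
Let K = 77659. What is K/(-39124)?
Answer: -77659/39124 ≈ -1.9849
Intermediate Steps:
K/(-39124) = 77659/(-39124) = 77659*(-1/39124) = -77659/39124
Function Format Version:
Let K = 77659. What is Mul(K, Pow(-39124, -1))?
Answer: Rational(-77659, 39124) ≈ -1.9849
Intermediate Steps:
Mul(K, Pow(-39124, -1)) = Mul(77659, Pow(-39124, -1)) = Mul(77659, Rational(-1, 39124)) = Rational(-77659, 39124)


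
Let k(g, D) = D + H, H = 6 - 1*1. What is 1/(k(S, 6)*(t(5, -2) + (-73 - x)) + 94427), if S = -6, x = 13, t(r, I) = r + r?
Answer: 1/93591 ≈ 1.0685e-5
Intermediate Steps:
t(r, I) = 2*r
H = 5 (H = 6 - 1 = 5)
k(g, D) = 5 + D (k(g, D) = D + 5 = 5 + D)
1/(k(S, 6)*(t(5, -2) + (-73 - x)) + 94427) = 1/((5 + 6)*(2*5 + (-73 - 1*13)) + 94427) = 1/(11*(10 + (-73 - 13)) + 94427) = 1/(11*(10 - 86) + 94427) = 1/(11*(-76) + 94427) = 1/(-836 + 94427) = 1/93591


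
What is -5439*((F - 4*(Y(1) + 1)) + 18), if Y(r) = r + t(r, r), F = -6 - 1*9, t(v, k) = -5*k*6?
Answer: -625485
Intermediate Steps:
t(v, k) = -30*k
F = -15 (F = -6 - 9 = -15)
Y(r) = -29*r (Y(r) = r - 30*r = -29*r)
-5439*((F - 4*(Y(1) + 1)) + 18) = -5439*((-15 - 4*(-29*1 + 1)) + 18) = -5439*((-15 - 4*(-29 + 1)) + 18) = -5439*((-15 - 4*(-28)) + 18) = -5439*((-15 + 112) + 18) = -5439*(97 + 18) = -5439*115 = -625485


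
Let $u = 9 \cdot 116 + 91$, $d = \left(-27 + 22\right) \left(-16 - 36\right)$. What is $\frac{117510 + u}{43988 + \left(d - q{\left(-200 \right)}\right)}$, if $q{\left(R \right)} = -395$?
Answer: $\frac{118645}{44643} \approx 2.6576$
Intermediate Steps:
$d = 260$ ($d = \left(-5\right) \left(-52\right) = 260$)
$u = 1135$ ($u = 1044 + 91 = 1135$)
$\frac{117510 + u}{43988 + \left(d - q{\left(-200 \right)}\right)} = \frac{117510 + 1135}{43988 + \left(260 - -395\right)} = \frac{118645}{43988 + \left(260 + 395\right)} = \frac{118645}{43988 + 655} = \frac{118645}{44643}$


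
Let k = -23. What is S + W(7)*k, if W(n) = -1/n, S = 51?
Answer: 380/7 ≈ 54.286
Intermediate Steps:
S + W(7)*k = 51 - 1/7*(-23) = 51 - 1*⅐*(-23) = 51 - ⅐*(-23) = 51 + 23/7 = 380/7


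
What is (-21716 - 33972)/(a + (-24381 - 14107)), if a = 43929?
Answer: -55688/5441 ≈ -10.235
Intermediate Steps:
(-21716 - 33972)/(a + (-24381 - 14107)) = (-21716 - 33972)/(43929 + (-24381 - 14107)) = -55688/(43929 - 38488) = -55688/5441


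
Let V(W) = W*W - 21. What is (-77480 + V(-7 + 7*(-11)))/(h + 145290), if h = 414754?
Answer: -70445/560044 ≈ -0.12578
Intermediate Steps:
V(W) = -21 + W² (V(W) = W² - 21 = -21 + W²)
(-77480 + V(-7 + 7*(-11)))/(h + 145290) = (-77480 + (-21 + (-7 + 7*(-11))²))/(414754 + 145290) = (-77480 + (-21 + (-7 - 77)²))/560044 = (-77480 + (-21 + (-84)²))*(1/560044) = (-77480 + (-21 + 7056))*(1/560044) = (-77480 + 7035)*(1/560044) = -70445*1/560044 = -70445/560044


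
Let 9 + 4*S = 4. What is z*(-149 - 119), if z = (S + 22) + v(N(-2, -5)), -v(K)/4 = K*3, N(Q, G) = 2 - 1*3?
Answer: -8777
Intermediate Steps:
N(Q, G) = -1 (N(Q, G) = 2 - 3 = -1)
v(K) = -12*K (v(K) = -4*K*3 = -12*K)
S = -5/4 (S = -9/4 + (1/4)*4 = -9/4 + 1 = -5/4 ≈ -1.2500)
z = 131/4 (z = (-5/4 + 22) - 12*(-1) = 83/4 + 12 = 131/4 ≈ 32.750)
z*(-149 - 119) = 131*(-149 - 119)/4 = (131/4)*(-268) = -8777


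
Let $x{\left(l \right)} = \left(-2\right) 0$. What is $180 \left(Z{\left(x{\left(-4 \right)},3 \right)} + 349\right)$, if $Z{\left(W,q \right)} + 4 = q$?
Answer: $62640$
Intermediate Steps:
$x{\left(l \right)} = 0$
$Z{\left(W,q \right)} = -4 + q$
$180 \left(Z{\left(x{\left(-4 \right)},3 \right)} + 349\right) = 180 \left(\left(-4 + 3\right) + 349\right) = 180 \left(-1 + 349\right) = 180 \cdot 348 = 62640$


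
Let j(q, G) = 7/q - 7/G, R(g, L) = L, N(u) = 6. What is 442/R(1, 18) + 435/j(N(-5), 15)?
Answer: 40697/63 ≈ 645.98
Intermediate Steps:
j(q, G) = -7/G + 7/q
442/R(1, 18) + 435/j(N(-5), 15) = 442/18 + 435/(-7/15 + 7/6) = 442*(1/18) + 435/(-7*1/15 + 7*(⅙)) = 221/9 + 435/(-7/15 + 7/6) = 221/9 + 435/(7/10) = 221/9 + 435*(10/7) = 221/9 + 4350/7 = 40697/63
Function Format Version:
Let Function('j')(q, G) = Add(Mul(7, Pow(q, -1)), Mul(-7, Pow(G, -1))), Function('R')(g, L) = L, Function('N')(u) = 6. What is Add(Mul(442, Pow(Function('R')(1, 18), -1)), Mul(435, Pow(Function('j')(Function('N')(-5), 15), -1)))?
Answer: Rational(40697, 63) ≈ 645.98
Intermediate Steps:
Function('j')(q, G) = Add(Mul(-7, Pow(G, -1)), Mul(7, Pow(q, -1)))
Add(Mul(442, Pow(Function('R')(1, 18), -1)), Mul(435, Pow(Function('j')(Function('N')(-5), 15), -1))) = Add(Mul(442, Pow(18, -1)), Mul(435, Pow(Add(Mul(-7, Pow(15, -1)), Mul(7, Pow(6, -1))), -1))) = Add(Mul(442, Rational(1, 18)), Mul(435, Pow(Add(Mul(-7, Rational(1, 15)), Mul(7, Rational(1, 6))), -1))) = Add(Rational(221, 9), Mul(435, Pow(Add(Rational(-7, 15), Rational(7, 6)), -1))) = Add(Rational(221, 9), Mul(435, Pow(Rational(7, 10), -1))) = Add(Rational(221, 9), Mul(435, Rational(10, 7))) = Add(Rational(221, 9), Rational(4350, 7)) = Rational(40697, 63)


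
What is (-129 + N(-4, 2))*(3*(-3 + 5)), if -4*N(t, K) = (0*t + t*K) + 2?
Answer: -765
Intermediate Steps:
N(t, K) = -½ - K*t/4 (N(t, K) = -((0*t + t*K) + 2)/4 = -((0 + K*t) + 2)/4 = -(K*t + 2)/4 = -(2 + K*t)/4 = -½ - K*t/4)
(-129 + N(-4, 2))*(3*(-3 + 5)) = (-129 + (-½ - ¼*2*(-4)))*(3*(-3 + 5)) = (-129 + (-½ + 2))*(3*2) = (-129 + 3/2)*6 = -255/2*6 = -765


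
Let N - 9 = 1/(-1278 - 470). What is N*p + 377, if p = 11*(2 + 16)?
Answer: 1886867/874 ≈ 2158.9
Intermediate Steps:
N = 15731/1748 (N = 9 + 1/(-1278 - 470) = 9 + 1/(-1748) = 9 - 1/1748 = 15731/1748 ≈ 8.9994)
p = 198 (p = 11*18 = 198)
N*p + 377 = (15731/1748)*198 + 377 = 1557369/874 + 377 = 1886867/874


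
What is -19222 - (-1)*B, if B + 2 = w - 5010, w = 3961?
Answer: -20273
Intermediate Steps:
B = -1051 (B = -2 + (3961 - 5010) = -2 - 1049 = -1051)
-19222 - (-1)*B = -19222 - (-1)*(-1051) = -19222 - 1*1051 = -19222 - 1051 = -20273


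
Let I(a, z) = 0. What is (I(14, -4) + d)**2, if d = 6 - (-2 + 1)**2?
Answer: 25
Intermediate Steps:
d = 5 (d = 6 - 1*(-1)**2 = 6 - 1*1 = 6 - 1 = 5)
(I(14, -4) + d)**2 = (0 + 5)**2 = 5**2 = 25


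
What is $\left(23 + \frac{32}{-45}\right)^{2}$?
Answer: $\frac{1006009}{2025} \approx 496.79$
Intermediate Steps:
$\left(23 + \frac{32}{-45}\right)^{2} = \left(23 + 32 \left(- \frac{1}{45}\right)\right)^{2} = \left(23 - \frac{32}{45}\right)^{2} = \left(\frac{1003}{45}\right)^{2} = \frac{1006009}{2025}$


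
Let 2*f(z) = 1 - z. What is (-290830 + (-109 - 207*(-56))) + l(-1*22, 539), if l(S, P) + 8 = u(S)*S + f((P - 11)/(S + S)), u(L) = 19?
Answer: -559533/2 ≈ -2.7977e+5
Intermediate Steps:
f(z) = ½ - z/2 (f(z) = (1 - z)/2 = ½ - z/2)
l(S, P) = -15/2 + 19*S - (-11 + P)/(4*S) (l(S, P) = -8 + (19*S + (½ - (P - 11)/(2*(S + S)))) = -8 + (19*S + (½ - (-11 + P)/(2*(2*S)))) = -8 + (19*S + (½ - (-11 + P)*1/(2*S)/2)) = -8 + (19*S + (½ - (-11 + P)/(4*S))) = -8 + (½ + 19*S - (-11 + P)/(4*S)) = -15/2 + 19*S - (-11 + P)/(4*S))
(-290830 + (-109 - 207*(-56))) + l(-1*22, 539) = (-290830 + (-109 - 207*(-56))) + (11 - 1*539 + 2*(-1*22)*(-15 + 38*(-1*22)))/(4*((-1*22))) = (-290830 + (-109 + 11592)) + (¼)*(11 - 539 + 2*(-22)*(-15 + 38*(-22)))/(-22) = (-290830 + 11483) + (¼)*(-1/22)*(11 - 539 + 2*(-22)*(-15 - 836)) = -279347 + (¼)*(-1/22)*(11 - 539 + 2*(-22)*(-851)) = -279347 + (¼)*(-1/22)*(11 - 539 + 37444) = -279347 + (¼)*(-1/22)*36916 = -279347 - 839/2 = -559533/2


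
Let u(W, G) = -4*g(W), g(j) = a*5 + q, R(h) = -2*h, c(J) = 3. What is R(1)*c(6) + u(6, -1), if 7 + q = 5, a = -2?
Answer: 42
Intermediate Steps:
q = -2 (q = -7 + 5 = -2)
g(j) = -12 (g(j) = -2*5 - 2 = -10 - 2 = -12)
u(W, G) = 48 (u(W, G) = -4*(-12) = 48)
R(1)*c(6) + u(6, -1) = -2*1*3 + 48 = -2*3 + 48 = -6 + 48 = 42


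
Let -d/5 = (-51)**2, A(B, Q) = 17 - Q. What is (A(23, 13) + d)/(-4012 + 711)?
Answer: 13001/3301 ≈ 3.9385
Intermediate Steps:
d = -13005 (d = -5*(-51)**2 = -5*2601 = -13005)
(A(23, 13) + d)/(-4012 + 711) = ((17 - 1*13) - 13005)/(-4012 + 711) = ((17 - 13) - 13005)/(-3301) = (4 - 13005)*(-1/3301) = -13001*(-1/3301) = 13001/3301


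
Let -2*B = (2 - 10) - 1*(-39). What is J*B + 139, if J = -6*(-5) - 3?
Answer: -559/2 ≈ -279.50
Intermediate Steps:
J = 27 (J = 30 - 3 = 27)
B = -31/2 (B = -((2 - 10) - 1*(-39))/2 = -(-8 + 39)/2 = -½*31 = -31/2 ≈ -15.500)
J*B + 139 = 27*(-31/2) + 139 = -837/2 + 139 = -559/2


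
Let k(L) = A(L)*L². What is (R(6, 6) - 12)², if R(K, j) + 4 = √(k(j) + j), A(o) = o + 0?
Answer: (16 - √222)² ≈ 1.2107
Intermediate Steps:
A(o) = o
k(L) = L³ (k(L) = L*L² = L³)
R(K, j) = -4 + √(j + j³) (R(K, j) = -4 + √(j³ + j) = -4 + √(j + j³))
(R(6, 6) - 12)² = ((-4 + √(6 + 6³)) - 12)² = ((-4 + √(6 + 216)) - 12)² = ((-4 + √222) - 12)² = (-16 + √222)²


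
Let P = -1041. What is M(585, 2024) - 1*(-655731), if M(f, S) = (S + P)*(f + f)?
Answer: 1805841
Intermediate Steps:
M(f, S) = 2*f*(-1041 + S) (M(f, S) = (S - 1041)*(f + f) = (-1041 + S)*(2*f) = 2*f*(-1041 + S))
M(585, 2024) - 1*(-655731) = 2*585*(-1041 + 2024) - 1*(-655731) = 2*585*983 + 655731 = 1150110 + 655731 = 1805841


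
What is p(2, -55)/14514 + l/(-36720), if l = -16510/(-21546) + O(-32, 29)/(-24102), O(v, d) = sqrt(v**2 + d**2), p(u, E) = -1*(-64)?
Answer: 839919959/191383810128 + sqrt(1865)/885025440 ≈ 0.0043887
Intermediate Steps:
p(u, E) = 64
O(v, d) = sqrt(d**2 + v**2)
l = 8255/10773 - sqrt(1865)/24102 (l = -16510/(-21546) + sqrt(29**2 + (-32)**2)/(-24102) = -16510*(-1/21546) + sqrt(841 + 1024)*(-1/24102) = 8255/10773 + sqrt(1865)*(-1/24102) = 8255/10773 - sqrt(1865)/24102 ≈ 0.76448)
p(2, -55)/14514 + l/(-36720) = 64/14514 + (8255/10773 - sqrt(1865)/24102)/(-36720) = 64*(1/14514) + (8255/10773 - sqrt(1865)/24102)*(-1/36720) = 32/7257 + (-1651/79116912 + sqrt(1865)/885025440) = 839919959/191383810128 + sqrt(1865)/885025440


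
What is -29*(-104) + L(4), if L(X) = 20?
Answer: 3036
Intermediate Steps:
-29*(-104) + L(4) = -29*(-104) + 20 = 3016 + 20 = 3036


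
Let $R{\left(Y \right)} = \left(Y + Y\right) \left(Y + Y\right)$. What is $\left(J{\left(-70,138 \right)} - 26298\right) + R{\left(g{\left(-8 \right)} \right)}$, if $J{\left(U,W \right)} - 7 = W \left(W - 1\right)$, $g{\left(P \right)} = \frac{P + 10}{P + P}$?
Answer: $- \frac{118159}{16} \approx -7384.9$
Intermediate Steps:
$g{\left(P \right)} = \frac{10 + P}{2 P}$
$J{\left(U,W \right)} = 7 + W \left(-1 + W\right)$ ($J{\left(U,W \right)} = 7 + W \left(W - 1\right) = 7 + W \left(-1 + W\right)$)
$R{\left(Y \right)} = 4 Y^{2}$ ($R{\left(Y \right)} = 2 Y 2 Y = 4 Y^{2}$)
$\left(J{\left(-70,138 \right)} - 26298\right) + R{\left(g{\left(-8 \right)} \right)} = \left(\left(7 + 138^{2} - 138\right) - 26298\right) + 4 \left(\frac{10 - 8}{2 \left(-8\right)}\right)^{2} = \left(\left(7 + 19044 - 138\right) - 26298\right) + 4 \left(\frac{1}{2} \left(- \frac{1}{8}\right) 2\right)^{2} = \left(18913 - 26298\right) + 4 \left(- \frac{1}{8}\right)^{2} = -7385 + 4 \cdot \frac{1}{64} = -7385 + \frac{1}{16} = - \frac{118159}{16}$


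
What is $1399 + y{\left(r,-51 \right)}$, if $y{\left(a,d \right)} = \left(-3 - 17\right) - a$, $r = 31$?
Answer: $1348$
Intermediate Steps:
$y{\left(a,d \right)} = -20 - a$
$1399 + y{\left(r,-51 \right)} = 1399 - 51 = 1348$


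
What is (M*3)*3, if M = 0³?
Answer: 0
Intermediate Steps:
M = 0
(M*3)*3 = (0*3)*3 = 0*3 = 0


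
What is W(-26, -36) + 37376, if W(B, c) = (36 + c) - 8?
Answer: 37368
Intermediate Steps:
W(B, c) = 28 + c
W(-26, -36) + 37376 = (28 - 36) + 37376 = -8 + 37376 = 37368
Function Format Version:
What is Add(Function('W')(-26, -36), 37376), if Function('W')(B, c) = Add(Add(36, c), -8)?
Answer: 37368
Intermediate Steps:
Function('W')(B, c) = Add(28, c)
Add(Function('W')(-26, -36), 37376) = Add(Add(28, -36), 37376) = Add(-8, 37376) = 37368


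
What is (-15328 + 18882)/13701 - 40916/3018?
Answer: -30548008/2297201 ≈ -13.298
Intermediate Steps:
(-15328 + 18882)/13701 - 40916/3018 = 3554*(1/13701) - 40916*1/3018 = 3554/13701 - 20458/1509 = -30548008/2297201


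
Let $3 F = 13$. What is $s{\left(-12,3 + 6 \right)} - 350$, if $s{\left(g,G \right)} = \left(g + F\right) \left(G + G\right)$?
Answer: $-488$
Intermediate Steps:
$F = \frac{13}{3}$ ($F = \frac{1}{3} \cdot 13 = \frac{13}{3} \approx 4.3333$)
$s{\left(g,G \right)} = 2 G \left(\frac{13}{3} + g\right)$ ($s{\left(g,G \right)} = \left(g + \frac{13}{3}\right) \left(G + G\right) = \left(\frac{13}{3} + g\right) 2 G = 2 G \left(\frac{13}{3} + g\right)$)
$s{\left(-12,3 + 6 \right)} - 350 = \frac{2 \left(3 + 6\right) \left(13 + 3 \left(-12\right)\right)}{3} - 350 = \frac{2}{3} \cdot 9 \left(13 - 36\right) - 350 = \frac{2}{3} \cdot 9 \left(-23\right) - 350 = -138 - 350 = -488$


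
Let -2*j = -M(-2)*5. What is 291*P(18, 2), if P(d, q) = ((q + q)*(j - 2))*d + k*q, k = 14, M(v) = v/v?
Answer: 18624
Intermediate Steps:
M(v) = 1
j = 5/2 (j = -(-1*1)*5/2 = -(-1)*5/2 = -½*(-5) = 5/2 ≈ 2.5000)
P(d, q) = 14*q + d*q (P(d, q) = ((q + q)*(5/2 - 2))*d + 14*q = ((2*q)*(½))*d + 14*q = q*d + 14*q = d*q + 14*q = 14*q + d*q)
291*P(18, 2) = 291*(2*(14 + 18)) = 291*(2*32) = 291*64 = 18624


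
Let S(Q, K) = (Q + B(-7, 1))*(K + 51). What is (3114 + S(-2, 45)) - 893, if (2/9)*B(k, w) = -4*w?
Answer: 301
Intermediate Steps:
B(k, w) = -18*w (B(k, w) = 9*(-4*w)/2 = -18*w)
S(Q, K) = (-18 + Q)*(51 + K) (S(Q, K) = (Q - 18*1)*(K + 51) = (Q - 18)*(51 + K) = (-18 + Q)*(51 + K))
(3114 + S(-2, 45)) - 893 = (3114 + (-918 - 18*45 + 51*(-2) + 45*(-2))) - 893 = (3114 + (-918 - 810 - 102 - 90)) - 893 = (3114 - 1920) - 893 = 1194 - 893 = 301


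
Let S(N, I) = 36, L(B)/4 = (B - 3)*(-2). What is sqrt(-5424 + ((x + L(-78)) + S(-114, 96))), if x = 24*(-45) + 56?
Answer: 2*I*sqrt(1441) ≈ 75.921*I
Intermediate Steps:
L(B) = 24 - 8*B (L(B) = 4*((B - 3)*(-2)) = 4*((-3 + B)*(-2)) = 4*(6 - 2*B) = 24 - 8*B)
x = -1024 (x = -1080 + 56 = -1024)
sqrt(-5424 + ((x + L(-78)) + S(-114, 96))) = sqrt(-5424 + ((-1024 + (24 - 8*(-78))) + 36)) = sqrt(-5424 + ((-1024 + (24 + 624)) + 36)) = sqrt(-5424 + ((-1024 + 648) + 36)) = sqrt(-5424 + (-376 + 36)) = sqrt(-5424 - 340) = sqrt(-5764) = 2*I*sqrt(1441)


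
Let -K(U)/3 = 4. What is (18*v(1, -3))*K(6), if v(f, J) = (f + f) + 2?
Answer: -864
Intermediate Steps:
K(U) = -12 (K(U) = -3*4 = -12)
v(f, J) = 2 + 2*f (v(f, J) = 2*f + 2 = 2 + 2*f)
(18*v(1, -3))*K(6) = (18*(2 + 2*1))*(-12) = (18*(2 + 2))*(-12) = (18*4)*(-12) = 72*(-12) = -864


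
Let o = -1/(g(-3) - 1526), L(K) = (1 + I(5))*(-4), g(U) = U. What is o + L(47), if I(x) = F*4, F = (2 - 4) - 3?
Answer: 116205/1529 ≈ 76.001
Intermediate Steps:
F = -5 (F = -2 - 3 = -5)
I(x) = -20 (I(x) = -5*4 = -20)
L(K) = 76 (L(K) = (1 - 20)*(-4) = -19*(-4) = 76)
o = 1/1529 (o = -1/(-3 - 1526) = -1/(-1529) = -1*(-1/1529) = 1/1529 ≈ 0.00065402)
o + L(47) = 1/1529 + 76 = 116205/1529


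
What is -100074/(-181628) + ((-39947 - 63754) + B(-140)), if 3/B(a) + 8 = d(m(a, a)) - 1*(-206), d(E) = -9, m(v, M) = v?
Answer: -593299421537/5721282 ≈ -1.0370e+5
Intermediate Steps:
B(a) = 1/63 (B(a) = 3/(-8 + (-9 - 1*(-206))) = 3/(-8 + (-9 + 206)) = 3/(-8 + 197) = 3/189 = 3*(1/189) = 1/63)
-100074/(-181628) + ((-39947 - 63754) + B(-140)) = -100074/(-181628) + ((-39947 - 63754) + 1/63) = -100074*(-1/181628) + (-103701 + 1/63) = 50037/90814 - 6533162/63 = -593299421537/5721282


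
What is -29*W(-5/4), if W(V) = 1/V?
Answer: 116/5 ≈ 23.200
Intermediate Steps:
W(V) = 1/V
-29*W(-5/4) = -29/((-5/4)) = -29/((-5*¼)) = -29/(-5/4) = -29*(-⅘) = 116/5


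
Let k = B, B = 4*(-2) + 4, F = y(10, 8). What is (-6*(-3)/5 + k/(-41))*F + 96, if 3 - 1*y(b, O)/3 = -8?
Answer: 44694/205 ≈ 218.02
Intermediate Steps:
y(b, O) = 33 (y(b, O) = 9 - 3*(-8) = 9 + 24 = 33)
F = 33
B = -4 (B = -8 + 4 = -4)
k = -4
(-6*(-3)/5 + k/(-41))*F + 96 = (-6*(-3)/5 - 4/(-41))*33 + 96 = (18*(1/5) - 4*(-1/41))*33 + 96 = (18/5 + 4/41)*33 + 96 = (758/205)*33 + 96 = 25014/205 + 96 = 44694/205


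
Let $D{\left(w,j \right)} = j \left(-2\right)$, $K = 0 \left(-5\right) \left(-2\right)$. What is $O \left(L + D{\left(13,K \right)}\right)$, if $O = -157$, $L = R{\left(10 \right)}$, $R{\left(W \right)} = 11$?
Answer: $-1727$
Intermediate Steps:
$K = 0$ ($K = 0 \left(-2\right) = 0$)
$L = 11$
$D{\left(w,j \right)} = - 2 j$
$O \left(L + D{\left(13,K \right)}\right) = - 157 \left(11 - 0\right) = - 157 \left(11 + 0\right) = \left(-157\right) 11 = -1727$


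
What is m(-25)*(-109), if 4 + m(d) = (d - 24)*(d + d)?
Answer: -266614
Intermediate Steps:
m(d) = -4 + 2*d*(-24 + d) (m(d) = -4 + (d - 24)*(d + d) = -4 + (-24 + d)*(2*d) = -4 + 2*d*(-24 + d))
m(-25)*(-109) = (-4 - 48*(-25) + 2*(-25)**2)*(-109) = (-4 + 1200 + 2*625)*(-109) = (-4 + 1200 + 1250)*(-109) = 2446*(-109) = -266614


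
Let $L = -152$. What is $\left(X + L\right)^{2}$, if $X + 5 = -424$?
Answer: $337561$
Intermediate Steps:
$X = -429$ ($X = -5 - 424 = -429$)
$\left(X + L\right)^{2} = \left(-429 - 152\right)^{2} = \left(-581\right)^{2} = 337561$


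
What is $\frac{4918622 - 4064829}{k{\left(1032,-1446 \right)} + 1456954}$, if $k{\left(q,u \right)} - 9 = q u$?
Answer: $- \frac{853793}{35309} \approx -24.181$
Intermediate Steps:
$k{\left(q,u \right)} = 9 + q u$
$\frac{4918622 - 4064829}{k{\left(1032,-1446 \right)} + 1456954} = \frac{4918622 - 4064829}{\left(9 + 1032 \left(-1446\right)\right) + 1456954} = \frac{853793}{\left(9 - 1492272\right) + 1456954} = \frac{853793}{-1492263 + 1456954} = \frac{853793}{-35309} = 853793 \left(- \frac{1}{35309}\right) = - \frac{853793}{35309}$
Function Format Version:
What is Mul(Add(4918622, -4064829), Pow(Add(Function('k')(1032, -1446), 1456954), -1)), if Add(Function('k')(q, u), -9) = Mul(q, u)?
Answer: Rational(-853793, 35309) ≈ -24.181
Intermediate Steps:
Function('k')(q, u) = Add(9, Mul(q, u))
Mul(Add(4918622, -4064829), Pow(Add(Function('k')(1032, -1446), 1456954), -1)) = Mul(Add(4918622, -4064829), Pow(Add(Add(9, Mul(1032, -1446)), 1456954), -1)) = Mul(853793, Pow(Add(Add(9, -1492272), 1456954), -1)) = Mul(853793, Pow(Add(-1492263, 1456954), -1)) = Mul(853793, Pow(-35309, -1)) = Mul(853793, Rational(-1, 35309)) = Rational(-853793, 35309)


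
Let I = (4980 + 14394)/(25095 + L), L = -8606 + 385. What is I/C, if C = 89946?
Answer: 3229/252958134 ≈ 1.2765e-5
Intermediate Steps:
L = -8221
I = 9687/8437 (I = (4980 + 14394)/(25095 - 8221) = 19374/16874 = 19374*(1/16874) = 9687/8437 ≈ 1.1482)
I/C = (9687/8437)/89946 = (9687/8437)*(1/89946) = 3229/252958134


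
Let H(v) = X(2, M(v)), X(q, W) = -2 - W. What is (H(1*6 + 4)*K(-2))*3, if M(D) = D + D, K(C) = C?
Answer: 132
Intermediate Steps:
M(D) = 2*D
H(v) = -2 - 2*v
(H(1*6 + 4)*K(-2))*3 = ((-2 - 2*(1*6 + 4))*(-2))*3 = ((-2 - 2*(6 + 4))*(-2))*3 = ((-2 - 2*10)*(-2))*3 = ((-2 - 20)*(-2))*3 = -22*(-2)*3 = 44*3 = 132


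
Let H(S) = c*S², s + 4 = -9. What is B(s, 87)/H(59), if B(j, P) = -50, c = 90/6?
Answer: -10/10443 ≈ -0.00095758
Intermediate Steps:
s = -13 (s = -4 - 9 = -13)
c = 15 (c = 90*(⅙) = 15)
H(S) = 15*S²
B(s, 87)/H(59) = -50/(15*59²) = -50/(15*3481) = -50/52215 = -50*1/52215 = -10/10443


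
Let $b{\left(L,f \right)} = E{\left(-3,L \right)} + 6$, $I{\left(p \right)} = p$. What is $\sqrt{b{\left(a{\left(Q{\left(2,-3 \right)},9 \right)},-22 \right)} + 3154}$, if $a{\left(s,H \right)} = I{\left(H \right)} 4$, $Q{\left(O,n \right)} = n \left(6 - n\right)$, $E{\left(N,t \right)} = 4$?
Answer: $2 \sqrt{791} \approx 56.249$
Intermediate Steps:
$a{\left(s,H \right)} = 4 H$ ($a{\left(s,H \right)} = H 4 = 4 H$)
$b{\left(L,f \right)} = 10$ ($b{\left(L,f \right)} = 4 + 6 = 10$)
$\sqrt{b{\left(a{\left(Q{\left(2,-3 \right)},9 \right)},-22 \right)} + 3154} = \sqrt{10 + 3154} = \sqrt{3164} = 2 \sqrt{791}$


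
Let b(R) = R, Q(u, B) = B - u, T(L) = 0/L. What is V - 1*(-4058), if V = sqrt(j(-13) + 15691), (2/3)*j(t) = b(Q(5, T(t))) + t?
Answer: 4058 + 4*sqrt(979) ≈ 4183.2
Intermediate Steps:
T(L) = 0
j(t) = -15/2 + 3*t/2 (j(t) = 3*((0 - 1*5) + t)/2 = 3*((0 - 5) + t)/2 = 3*(-5 + t)/2 = -15/2 + 3*t/2)
V = 4*sqrt(979) (V = sqrt((-15/2 + (3/2)*(-13)) + 15691) = sqrt((-15/2 - 39/2) + 15691) = sqrt(-27 + 15691) = sqrt(15664) = 4*sqrt(979) ≈ 125.16)
V - 1*(-4058) = 4*sqrt(979) - 1*(-4058) = 4*sqrt(979) + 4058 = 4058 + 4*sqrt(979)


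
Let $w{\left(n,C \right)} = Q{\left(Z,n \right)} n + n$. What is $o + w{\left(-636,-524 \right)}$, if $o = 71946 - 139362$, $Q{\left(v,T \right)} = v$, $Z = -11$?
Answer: $-61056$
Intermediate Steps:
$o = -67416$
$w{\left(n,C \right)} = - 10 n$ ($w{\left(n,C \right)} = - 11 n + n = - 10 n$)
$o + w{\left(-636,-524 \right)} = -67416 - -6360 = -67416 + 6360 = -61056$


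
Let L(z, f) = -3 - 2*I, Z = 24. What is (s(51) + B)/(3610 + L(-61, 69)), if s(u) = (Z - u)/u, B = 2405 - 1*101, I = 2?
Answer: 13053/20417 ≈ 0.63932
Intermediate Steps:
B = 2304 (B = 2405 - 101 = 2304)
L(z, f) = -7 (L(z, f) = -3 - 2*2 = -3 - 4 = -7)
s(u) = (24 - u)/u
(s(51) + B)/(3610 + L(-61, 69)) = ((24 - 1*51)/51 + 2304)/(3610 - 7) = ((24 - 51)/51 + 2304)/3603 = ((1/51)*(-27) + 2304)*(1/3603) = (-9/17 + 2304)*(1/3603) = (39159/17)*(1/3603) = 13053/20417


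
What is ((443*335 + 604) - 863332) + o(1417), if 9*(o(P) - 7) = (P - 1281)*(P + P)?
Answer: -6043420/9 ≈ -6.7149e+5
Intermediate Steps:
o(P) = 7 + 2*P*(-1281 + P)/9 (o(P) = 7 + ((P - 1281)*(P + P))/9 = 7 + ((-1281 + P)*(2*P))/9 = 7 + (2*P*(-1281 + P))/9 = 7 + 2*P*(-1281 + P)/9)
((443*335 + 604) - 863332) + o(1417) = ((443*335 + 604) - 863332) + (7 - 854/3*1417 + (2/9)*1417²) = ((148405 + 604) - 863332) + (7 - 1210118/3 + (2/9)*2007889) = (149009 - 863332) + (7 - 1210118/3 + 4015778/9) = -714323 + 385487/9 = -6043420/9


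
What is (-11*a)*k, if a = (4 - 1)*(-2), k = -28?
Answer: -1848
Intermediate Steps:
a = -6 (a = 3*(-2) = -6)
(-11*a)*k = -11*(-6)*(-28) = 66*(-28) = -1848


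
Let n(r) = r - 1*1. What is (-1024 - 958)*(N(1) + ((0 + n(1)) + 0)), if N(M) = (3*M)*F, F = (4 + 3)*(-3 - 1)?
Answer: 166488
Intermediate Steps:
F = -28 (F = 7*(-4) = -28)
n(r) = -1 + r (n(r) = r - 1 = -1 + r)
N(M) = -84*M (N(M) = (3*M)*(-28) = -84*M)
(-1024 - 958)*(N(1) + ((0 + n(1)) + 0)) = (-1024 - 958)*(-84*1 + ((0 + (-1 + 1)) + 0)) = -1982*(-84 + ((0 + 0) + 0)) = -1982*(-84 + (0 + 0)) = -1982*(-84 + 0) = -1982*(-84) = 166488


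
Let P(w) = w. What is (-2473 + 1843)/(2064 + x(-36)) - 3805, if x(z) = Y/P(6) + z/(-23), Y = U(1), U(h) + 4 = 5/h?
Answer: -1084782095/285071 ≈ -3805.3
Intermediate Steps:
U(h) = -4 + 5/h
Y = 1 (Y = -4 + 5/1 = -4 + 5*1 = -4 + 5 = 1)
x(z) = ⅙ - z/23 (x(z) = 1/6 + z/(-23) = 1*(⅙) + z*(-1/23) = ⅙ - z/23)
(-2473 + 1843)/(2064 + x(-36)) - 3805 = (-2473 + 1843)/(2064 + (⅙ - 1/23*(-36))) - 3805 = -630/(2064 + (⅙ + 36/23)) - 3805 = -630/(2064 + 239/138) - 3805 = -630/285071/138 - 3805 = -630*138/285071 - 3805 = -86940/285071 - 3805 = -1084782095/285071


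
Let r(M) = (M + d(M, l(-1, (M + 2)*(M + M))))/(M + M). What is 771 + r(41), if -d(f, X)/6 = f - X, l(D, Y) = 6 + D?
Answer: 63047/82 ≈ 768.87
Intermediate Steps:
d(f, X) = -6*f + 6*X (d(f, X) = -6*(f - X) = -6*f + 6*X)
r(M) = (30 - 5*M)/(2*M) (r(M) = (M + (-6*M + 6*(6 - 1)))/(M + M) = (M + (-6*M + 6*5))/((2*M)) = (M + (-6*M + 30))*(1/(2*M)) = (M + (30 - 6*M))*(1/(2*M)) = (30 - 5*M)*(1/(2*M)) = (30 - 5*M)/(2*M))
771 + r(41) = 771 + (-5/2 + 15/41) = 771 - 175/82 = 63047/82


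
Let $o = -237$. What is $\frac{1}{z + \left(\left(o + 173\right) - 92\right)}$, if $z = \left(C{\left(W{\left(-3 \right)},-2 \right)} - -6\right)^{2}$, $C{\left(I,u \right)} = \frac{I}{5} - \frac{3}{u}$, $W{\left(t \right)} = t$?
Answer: $- \frac{100}{10839} \approx -0.0092259$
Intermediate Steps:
$C{\left(I,u \right)} = - \frac{3}{u} + \frac{I}{5}$ ($C{\left(I,u \right)} = I \frac{1}{5} - \frac{3}{u} = \frac{I}{5} - \frac{3}{u} = - \frac{3}{u} + \frac{I}{5}$)
$z = \frac{4761}{100}$ ($z = \left(\left(- \frac{3}{-2} + \frac{1}{5} \left(-3\right)\right) - -6\right)^{2} = \left(\left(\left(-3\right) \left(- \frac{1}{2}\right) - \frac{3}{5}\right) + 6\right)^{2} = \left(\left(\frac{3}{2} - \frac{3}{5}\right) + 6\right)^{2} = \left(\frac{9}{10} + 6\right)^{2} = \left(\frac{69}{10}\right)^{2} = \frac{4761}{100} \approx 47.61$)
$\frac{1}{z + \left(\left(o + 173\right) - 92\right)} = \frac{1}{\frac{4761}{100} + \left(\left(-237 + 173\right) - 92\right)} = \frac{1}{\frac{4761}{100} - 156} = \frac{1}{- \frac{10839}{100}} = - \frac{100}{10839}$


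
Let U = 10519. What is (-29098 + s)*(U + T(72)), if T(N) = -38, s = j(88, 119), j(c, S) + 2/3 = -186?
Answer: -920797774/3 ≈ -3.0693e+8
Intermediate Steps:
j(c, S) = -560/3 (j(c, S) = -2/3 - 186 = -560/3)
s = -560/3 ≈ -186.67
(-29098 + s)*(U + T(72)) = (-29098 - 560/3)*(10519 - 38) = -87854/3*10481 = -920797774/3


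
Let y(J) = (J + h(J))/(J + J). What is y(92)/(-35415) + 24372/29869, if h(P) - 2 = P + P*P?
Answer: 15855835907/19463715684 ≈ 0.81464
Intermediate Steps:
h(P) = 2 + P + P² (h(P) = 2 + (P + P*P) = 2 + (P + P²) = 2 + P + P²)
y(J) = (2 + J² + 2*J)/(2*J) (y(J) = (J + (2 + J + J²))/(J + J) = (2 + J² + 2*J)/((2*J)) = (2 + J² + 2*J)*(1/(2*J)) = (2 + J² + 2*J)/(2*J))
y(92)/(-35415) + 24372/29869 = (1 + 1/92 + (½)*92)/(-35415) + 24372/29869 = (1 + 1/92 + 46)*(-1/35415) + 24372*(1/29869) = (4325/92)*(-1/35415) + 24372/29869 = -865/651636 + 24372/29869 = 15855835907/19463715684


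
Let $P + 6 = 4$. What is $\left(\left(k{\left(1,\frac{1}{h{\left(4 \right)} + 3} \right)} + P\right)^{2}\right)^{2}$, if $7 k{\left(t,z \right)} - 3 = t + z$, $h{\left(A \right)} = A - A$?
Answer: $\frac{707281}{194481} \approx 3.6368$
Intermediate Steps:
$h{\left(A \right)} = 0$
$P = -2$ ($P = -6 + 4 = -2$)
$k{\left(t,z \right)} = \frac{3}{7} + \frac{t}{7} + \frac{z}{7}$ ($k{\left(t,z \right)} = \frac{3}{7} + \frac{t + z}{7} = \frac{3}{7} + \left(\frac{t}{7} + \frac{z}{7}\right) = \frac{3}{7} + \frac{t}{7} + \frac{z}{7}$)
$\left(\left(k{\left(1,\frac{1}{h{\left(4 \right)} + 3} \right)} + P\right)^{2}\right)^{2} = \left(\left(\left(\frac{3}{7} + \frac{1}{7} \cdot 1 + \frac{1}{7 \left(0 + 3\right)}\right) - 2\right)^{2}\right)^{2} = \left(\left(\left(\frac{3}{7} + \frac{1}{7} + \frac{1}{7 \cdot 3}\right) - 2\right)^{2}\right)^{2} = \left(\left(\left(\frac{3}{7} + \frac{1}{7} + \frac{1}{7} \cdot \frac{1}{3}\right) - 2\right)^{2}\right)^{2} = \left(\left(\left(\frac{3}{7} + \frac{1}{7} + \frac{1}{21}\right) - 2\right)^{2}\right)^{2} = \left(\left(\frac{13}{21} - 2\right)^{2}\right)^{2} = \left(\left(- \frac{29}{21}\right)^{2}\right)^{2} = \left(\frac{841}{441}\right)^{2} = \frac{707281}{194481}$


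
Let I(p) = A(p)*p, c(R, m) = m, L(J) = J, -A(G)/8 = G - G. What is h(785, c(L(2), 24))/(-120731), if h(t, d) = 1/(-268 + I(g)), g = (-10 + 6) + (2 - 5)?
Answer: 1/32355908 ≈ 3.0906e-8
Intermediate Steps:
A(G) = 0 (A(G) = -8*(G - G) = -8*0 = 0)
g = -7 (g = -4 - 3 = -7)
I(p) = 0 (I(p) = 0*p = 0)
h(t, d) = -1/268 (h(t, d) = 1/(-268 + 0) = 1/(-268) = -1/268)
h(785, c(L(2), 24))/(-120731) = -1/268/(-120731) = -1/268*(-1/120731) = 1/32355908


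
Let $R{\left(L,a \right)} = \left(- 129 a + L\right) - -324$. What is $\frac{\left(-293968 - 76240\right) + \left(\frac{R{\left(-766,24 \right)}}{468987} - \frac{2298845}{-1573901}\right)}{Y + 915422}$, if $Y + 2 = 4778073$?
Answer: $- \frac{273263930440755419}{4202589846058276491} \approx -0.065023$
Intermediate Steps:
$Y = 4778071$ ($Y = -2 + 4778073 = 4778071$)
$R{\left(L,a \right)} = 324 + L - 129 a$ ($R{\left(L,a \right)} = \left(L - 129 a\right) + 324 = 324 + L - 129 a$)
$\frac{\left(-293968 - 76240\right) + \left(\frac{R{\left(-766,24 \right)}}{468987} - \frac{2298845}{-1573901}\right)}{Y + 915422} = \frac{\left(-293968 - 76240\right) + \left(\frac{324 - 766 - 3096}{468987} - \frac{2298845}{-1573901}\right)}{4778071 + 915422} = \frac{-370208 + \left(\left(324 - 766 - 3096\right) \frac{1}{468987} - - \frac{2298845}{1573901}\right)}{5693493} = \left(-370208 + \left(\left(-3538\right) \frac{1}{468987} + \frac{2298845}{1573901}\right)\right) \frac{1}{5693493} = \left(-370208 + \left(- \frac{3538}{468987} + \frac{2298845}{1573901}\right)\right) \frac{1}{5693493} = \left(-370208 + \frac{1072559958277}{738139108287}\right) \frac{1}{5693493} = \left(- \frac{273263930440755419}{738139108287}\right) \frac{1}{5693493} = - \frac{273263930440755419}{4202589846058276491}$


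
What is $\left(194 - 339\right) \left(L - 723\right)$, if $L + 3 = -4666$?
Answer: $781840$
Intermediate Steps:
$L = -4669$ ($L = -3 - 4666 = -4669$)
$\left(194 - 339\right) \left(L - 723\right) = \left(194 - 339\right) \left(-4669 - 723\right) = \left(-145\right) \left(-5392\right) = 781840$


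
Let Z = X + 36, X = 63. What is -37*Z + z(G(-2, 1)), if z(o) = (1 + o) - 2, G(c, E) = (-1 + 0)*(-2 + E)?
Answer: -3663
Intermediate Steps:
Z = 99 (Z = 63 + 36 = 99)
G(c, E) = 2 - E (G(c, E) = -(-2 + E) = 2 - E)
z(o) = -1 + o
-37*Z + z(G(-2, 1)) = -37*99 + (-1 + (2 - 1*1)) = -3663 + (-1 + (2 - 1)) = -3663 + (-1 + 1) = -3663 + 0 = -3663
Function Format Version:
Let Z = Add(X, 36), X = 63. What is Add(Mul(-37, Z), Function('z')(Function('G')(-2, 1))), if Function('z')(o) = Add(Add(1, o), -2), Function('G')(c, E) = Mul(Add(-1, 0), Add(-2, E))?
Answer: -3663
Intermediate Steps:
Z = 99 (Z = Add(63, 36) = 99)
Function('G')(c, E) = Add(2, Mul(-1, E)) (Function('G')(c, E) = Mul(-1, Add(-2, E)) = Add(2, Mul(-1, E)))
Function('z')(o) = Add(-1, o)
Add(Mul(-37, Z), Function('z')(Function('G')(-2, 1))) = Add(Mul(-37, 99), Add(-1, Add(2, Mul(-1, 1)))) = Add(-3663, Add(-1, Add(2, -1))) = Add(-3663, Add(-1, 1)) = Add(-3663, 0) = -3663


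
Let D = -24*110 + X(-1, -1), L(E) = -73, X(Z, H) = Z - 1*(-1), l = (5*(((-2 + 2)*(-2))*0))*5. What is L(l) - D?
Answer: 2567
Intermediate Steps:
l = 0 (l = (5*((0*(-2))*0))*5 = (5*(0*0))*5 = (5*0)*5 = 0*5 = 0)
X(Z, H) = 1 + Z (X(Z, H) = Z + 1 = 1 + Z)
D = -2640 (D = -24*110 + (1 - 1) = -2640 + 0 = -2640)
L(l) - D = -73 - 1*(-2640) = -73 + 2640 = 2567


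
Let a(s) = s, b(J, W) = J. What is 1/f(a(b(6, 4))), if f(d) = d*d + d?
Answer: 1/42 ≈ 0.023810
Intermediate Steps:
f(d) = d + d**2 (f(d) = d**2 + d = d + d**2)
1/f(a(b(6, 4))) = 1/(6*(1 + 6)) = 1/(6*7) = 1/42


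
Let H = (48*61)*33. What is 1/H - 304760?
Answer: -29447130239/96624 ≈ -3.0476e+5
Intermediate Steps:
H = 96624 (H = 2928*33 = 96624)
1/H - 304760 = 1/96624 - 304760 = -29447130239/96624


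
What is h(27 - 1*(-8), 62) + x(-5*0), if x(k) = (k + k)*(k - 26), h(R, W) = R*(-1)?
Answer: -35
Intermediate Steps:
h(R, W) = -R
x(k) = 2*k*(-26 + k) (x(k) = (2*k)*(-26 + k) = 2*k*(-26 + k))
h(27 - 1*(-8), 62) + x(-5*0) = -(27 - 1*(-8)) + 2*(-5*0)*(-26 - 5*0) = -(27 + 8) + 2*0*(-26 + 0) = -1*35 + 2*0*(-26) = -35 + 0 = -35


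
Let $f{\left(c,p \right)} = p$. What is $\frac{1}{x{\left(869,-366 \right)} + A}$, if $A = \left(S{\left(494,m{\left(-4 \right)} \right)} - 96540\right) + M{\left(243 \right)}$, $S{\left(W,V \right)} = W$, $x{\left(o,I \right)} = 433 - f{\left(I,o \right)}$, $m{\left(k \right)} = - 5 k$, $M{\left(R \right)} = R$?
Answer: $- \frac{1}{96239} \approx -1.0391 \cdot 10^{-5}$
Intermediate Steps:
$x{\left(o,I \right)} = 433 - o$
$A = -95803$ ($A = \left(494 - 96540\right) + 243 = -96046 + 243 = -95803$)
$\frac{1}{x{\left(869,-366 \right)} + A} = \frac{1}{\left(433 - 869\right) - 95803} = \frac{1}{-436 - 95803} = \frac{1}{-96239} = - \frac{1}{96239}$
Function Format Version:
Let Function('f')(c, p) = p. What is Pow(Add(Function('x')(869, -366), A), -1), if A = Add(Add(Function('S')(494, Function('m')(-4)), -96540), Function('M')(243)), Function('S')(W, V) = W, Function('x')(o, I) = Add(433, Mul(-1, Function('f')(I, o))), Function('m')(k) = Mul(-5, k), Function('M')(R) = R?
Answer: Rational(-1, 96239) ≈ -1.0391e-5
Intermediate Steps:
Function('x')(o, I) = Add(433, Mul(-1, o))
A = -95803 (A = Add(Add(494, -96540), 243) = Add(-96046, 243) = -95803)
Pow(Add(Function('x')(869, -366), A), -1) = Pow(Add(Add(433, Mul(-1, 869)), -95803), -1) = Pow(Add(Add(433, -869), -95803), -1) = Pow(Add(-436, -95803), -1) = Pow(-96239, -1) = Rational(-1, 96239)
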